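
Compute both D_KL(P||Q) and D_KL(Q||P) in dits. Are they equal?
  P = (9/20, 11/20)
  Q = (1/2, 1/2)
D_KL(P||Q) = 0.0022, D_KL(Q||P) = 0.0022

KL divergence is not symmetric: D_KL(P||Q) ≠ D_KL(Q||P) in general.

D_KL(P||Q) = 0.0022 dits
D_KL(Q||P) = 0.0022 dits

In this case they happen to be equal (to 4 decimal places).

This asymmetry is why KL divergence is not a true distance metric.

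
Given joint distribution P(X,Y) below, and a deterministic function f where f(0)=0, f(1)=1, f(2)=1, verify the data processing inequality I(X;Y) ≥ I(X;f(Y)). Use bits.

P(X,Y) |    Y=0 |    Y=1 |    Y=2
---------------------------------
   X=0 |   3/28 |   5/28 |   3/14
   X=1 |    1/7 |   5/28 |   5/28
I(X;Y) = 0.0060, I(X;f(Y)) = 0.0049, inequality holds: 0.0060 ≥ 0.0049

Data Processing Inequality: For any Markov chain X → Y → Z, we have I(X;Y) ≥ I(X;Z).

Here Z = f(Y) is a deterministic function of Y, forming X → Y → Z.

Original I(X;Y) = 0.0060 bits

After applying f:
P(X,Z) where Z=f(Y):
- P(X,Z=0) = P(X,Y=0)
- P(X,Z=1) = P(X,Y=1) + P(X,Y=2)

I(X;Z) = I(X;f(Y)) = 0.0049 bits

Verification: 0.0060 ≥ 0.0049 ✓

Information cannot be created by processing; the function f can only lose information about X.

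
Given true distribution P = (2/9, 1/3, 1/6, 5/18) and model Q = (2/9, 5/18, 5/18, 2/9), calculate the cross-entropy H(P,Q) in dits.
0.6048 dits

Cross-entropy: H(P,Q) = -Σ p(x) log q(x)

Alternatively: H(P,Q) = H(P) + D_KL(P||Q)
H(P) = 0.5884 dits
D_KL(P||Q) = 0.0163 dits

H(P,Q) = 0.5884 + 0.0163 = 0.6048 dits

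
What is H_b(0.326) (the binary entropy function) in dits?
0.2742 dits

The binary entropy function is:
H(p) = -p log(p) - (1-p) log(1-p)

H(0.326) = -0.326 × log_10(0.326) - 0.674 × log_10(0.674)
H(0.326) = 0.2742 dits

Note: Binary entropy is maximized at p=0.5 (H=1 bit) and minimized at p=0 or p=1 (H=0).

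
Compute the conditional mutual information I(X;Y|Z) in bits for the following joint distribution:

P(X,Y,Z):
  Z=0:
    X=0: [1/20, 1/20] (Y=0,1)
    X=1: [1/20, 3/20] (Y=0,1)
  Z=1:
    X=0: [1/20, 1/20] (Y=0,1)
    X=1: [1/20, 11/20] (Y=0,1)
0.0791 bits

Conditional mutual information: I(X;Y|Z) = H(X|Z) + H(Y|Z) - H(X,Y|Z)

H(Z) = 0.8813
H(X,Z) = 1.5710 → H(X|Z) = 0.6897
H(Y,Z) = 1.5710 → H(Y|Z) = 0.6897
H(X,Y,Z) = 2.1815 → H(X,Y|Z) = 1.3002

I(X;Y|Z) = 0.6897 + 0.6897 - 1.3002 = 0.0791 bits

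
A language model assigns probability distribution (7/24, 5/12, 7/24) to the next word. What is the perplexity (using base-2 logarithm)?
2.9551

Perplexity is 2^H (or exp(H) for natural log).

First, H = -Σ p log p = 1.5632 bits
Perplexity = 2^1.5632 = 2.9551

Interpretation: The model's uncertainty is equivalent to choosing uniformly among 3.0 options.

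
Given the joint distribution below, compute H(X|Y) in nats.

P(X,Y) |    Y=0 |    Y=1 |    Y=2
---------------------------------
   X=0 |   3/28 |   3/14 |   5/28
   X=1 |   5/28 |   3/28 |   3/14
0.6643 nats

Using the chain rule: H(X|Y) = H(X,Y) - H(Y)

First, compute H(X,Y) = 1.7541 nats

Marginal P(Y) = (2/7, 9/28, 11/28)
H(Y) = 1.0898 nats

H(X|Y) = H(X,Y) - H(Y) = 1.7541 - 1.0898 = 0.6643 nats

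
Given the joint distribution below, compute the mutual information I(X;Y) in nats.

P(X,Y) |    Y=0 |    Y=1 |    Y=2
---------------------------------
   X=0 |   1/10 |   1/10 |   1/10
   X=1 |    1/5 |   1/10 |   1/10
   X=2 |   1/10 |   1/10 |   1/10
0.0138 nats

Mutual information: I(X;Y) = H(X) + H(Y) - H(X,Y)

Marginals:
P(X) = (3/10, 2/5, 3/10), H(X) = 1.0889 nats
P(Y) = (2/5, 3/10, 3/10), H(Y) = 1.0889 nats

Joint entropy: H(X,Y) = 2.1640 nats

I(X;Y) = 1.0889 + 1.0889 - 2.1640 = 0.0138 nats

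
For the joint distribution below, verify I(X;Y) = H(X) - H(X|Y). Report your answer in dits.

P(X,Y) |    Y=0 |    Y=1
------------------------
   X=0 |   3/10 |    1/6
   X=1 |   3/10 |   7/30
I(X;Y) = 0.0015 dits

Mutual information has multiple equivalent forms:
- I(X;Y) = H(X) - H(X|Y)
- I(X;Y) = H(Y) - H(Y|X)
- I(X;Y) = H(X) + H(Y) - H(X,Y)

Computing all quantities:
H(X) = 0.3001, H(Y) = 0.2923, H(X,Y) = 0.5909
H(X|Y) = 0.2986, H(Y|X) = 0.2908

Verification:
H(X) - H(X|Y) = 0.3001 - 0.2986 = 0.0015
H(Y) - H(Y|X) = 0.2923 - 0.2908 = 0.0015
H(X) + H(Y) - H(X,Y) = 0.3001 + 0.2923 - 0.5909 = 0.0015

All forms give I(X;Y) = 0.0015 dits. ✓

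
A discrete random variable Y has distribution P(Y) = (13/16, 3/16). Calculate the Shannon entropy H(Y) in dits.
0.2096 dits

Shannon entropy is H(X) = -Σ p(x) log p(x).

For P = (13/16, 3/16):
H = -13/16 × log_10(13/16) -3/16 × log_10(3/16)
H = 0.2096 dits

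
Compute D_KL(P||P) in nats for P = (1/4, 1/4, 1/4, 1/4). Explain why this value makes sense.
0.0000 nats

KL divergence satisfies the Gibbs inequality: D_KL(P||Q) ≥ 0 for all distributions P, Q.

D_KL(P||Q) = Σ p(x) log(p(x)/q(x))
Each term is p(x) × log_e(p(x)/p(x)) = p(x) × log_e(1) = 0, so the sum is 0.
D_KL(P||Q) = 0.0000 nats

When P = Q, the KL divergence is exactly 0, as there is no 'divergence' between identical distributions.

This non-negativity is a fundamental property: relative entropy cannot be negative because it measures how different Q is from P.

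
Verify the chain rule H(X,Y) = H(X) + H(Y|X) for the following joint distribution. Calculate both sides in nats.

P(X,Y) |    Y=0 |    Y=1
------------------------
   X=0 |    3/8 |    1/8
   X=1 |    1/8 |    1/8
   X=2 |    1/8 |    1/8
H(X,Y) = 1.6675, H(X) = 1.0397, H(Y|X) = 0.6277 (all in nats)

Chain rule: H(X,Y) = H(X) + H(Y|X)

Left side — joint entropy directly:
H(X,Y) = -Σ p(x,y) log p(x,y) = 1.6675 nats

Right side — compute H(Y|X) from the conditional distributions:
P(X) = (1/2, 1/4, 1/4), so H(X) = 1.0397 nats
H(Y|X) = Σ_x P(X=x) · H(Y|X=x):
  P(Y|X=0) = (3/4, 1/4), H(Y|X=0) = 0.5623, weight P(X=0) = 1/2
  P(Y|X=1) = (1/2, 1/2), H(Y|X=1) = 0.6931, weight P(X=1) = 1/4
  P(Y|X=2) = (1/2, 1/2), H(Y|X=2) = 0.6931, weight P(X=2) = 1/4
H(Y|X) = 0.6277 nats

H(X) + H(Y|X) = 1.0397 + 0.6277 = 1.6675 nats

Both sides equal 1.6675 nats. ✓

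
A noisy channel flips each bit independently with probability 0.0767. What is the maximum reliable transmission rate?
0.6096 bits

For a binary symmetric channel (BSC) with error probability p:
Capacity C = 1 - H(p) bits per symbol

where H(p) = -p log₂(p) - (1-p) log₂(1-p) is the binary entropy function.

H(0.0767) = 0.3904 bits
C = 1 - 0.3904 = 0.6096 bits per symbol

This means we can reliably transmit up to 0.6096 bits of information per channel use.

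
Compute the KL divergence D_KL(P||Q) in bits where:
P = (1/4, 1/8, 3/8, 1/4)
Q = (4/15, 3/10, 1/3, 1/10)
0.2130 bits

KL divergence: D_KL(P||Q) = Σ p(x) log(p(x)/q(x))

Computing term by term:
  x=0: 1/4 × log_2[(1/4)/(4/15)] = 1/4 × -0.0931 = -0.0233
  x=1: 1/8 × log_2[(1/8)/(3/10)] = 1/8 × -1.2630 = -0.1579
  x=2: 3/8 × log_2[(3/8)/(1/3)] = 3/8 × 0.1699 = 0.0637
  x=3: 1/4 × log_2[(1/4)/(1/10)] = 1/4 × 1.3219 = 0.3305

D_KL(P||Q) = 0.2130 bits

Note: KL divergence is always non-negative and equals 0 iff P = Q.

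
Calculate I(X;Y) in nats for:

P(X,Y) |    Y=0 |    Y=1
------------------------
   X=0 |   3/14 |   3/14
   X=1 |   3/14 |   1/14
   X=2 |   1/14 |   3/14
0.0747 nats

Mutual information: I(X;Y) = H(X) + H(Y) - H(X,Y)

Marginals:
P(X) = (3/7, 2/7, 2/7), H(X) = 1.0790 nats
P(Y) = (1/2, 1/2), H(Y) = 0.6931 nats

Joint entropy: H(X,Y) = 1.6974 nats

I(X;Y) = 1.0790 + 0.6931 - 1.6974 = 0.0747 nats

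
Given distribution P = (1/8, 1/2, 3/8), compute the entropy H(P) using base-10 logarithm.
0.4231 dits

Shannon entropy is H(X) = -Σ p(x) log p(x).

For P = (1/8, 1/2, 3/8):
H = -1/8 × log_10(1/8) -1/2 × log_10(1/2) -3/8 × log_10(3/8)
H = 0.4231 dits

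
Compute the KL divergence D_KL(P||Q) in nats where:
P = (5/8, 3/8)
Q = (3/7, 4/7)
0.0779 nats

KL divergence: D_KL(P||Q) = Σ p(x) log(p(x)/q(x))

Computing term by term:
  x=0: 5/8 × log_e[(5/8)/(3/7)] = 5/8 × 0.3773 = 0.2358
  x=1: 3/8 × log_e[(3/8)/(4/7)] = 3/8 × -0.4212 = -0.1580

D_KL(P||Q) = 0.0779 nats

Note: KL divergence is always non-negative and equals 0 iff P = Q.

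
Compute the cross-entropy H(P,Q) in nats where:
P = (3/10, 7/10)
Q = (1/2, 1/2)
0.6931 nats

Cross-entropy: H(P,Q) = -Σ p(x) log q(x)

Alternatively: H(P,Q) = H(P) + D_KL(P||Q)
H(P) = 0.6109 nats
D_KL(P||Q) = 0.0823 nats

H(P,Q) = 0.6109 + 0.0823 = 0.6931 nats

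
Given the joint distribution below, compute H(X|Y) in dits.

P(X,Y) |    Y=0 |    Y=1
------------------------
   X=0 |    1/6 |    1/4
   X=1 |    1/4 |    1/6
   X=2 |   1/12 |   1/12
0.4392 dits

Using the chain rule: H(X|Y) = H(X,Y) - H(Y)

First, compute H(X,Y) = 0.7403 dits

Marginal P(Y) = (1/2, 1/2)
H(Y) = 0.3010 dits

H(X|Y) = H(X,Y) - H(Y) = 0.7403 - 0.3010 = 0.4392 dits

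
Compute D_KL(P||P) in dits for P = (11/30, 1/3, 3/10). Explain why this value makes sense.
0.0000 dits

KL divergence satisfies the Gibbs inequality: D_KL(P||Q) ≥ 0 for all distributions P, Q.

D_KL(P||Q) = Σ p(x) log(p(x)/q(x))
Each term is p(x) × log_10(p(x)/p(x)) = p(x) × log_10(1) = 0, so the sum is 0.
D_KL(P||Q) = 0.0000 dits

When P = Q, the KL divergence is exactly 0, as there is no 'divergence' between identical distributions.

This non-negativity is a fundamental property: relative entropy cannot be negative because it measures how different Q is from P.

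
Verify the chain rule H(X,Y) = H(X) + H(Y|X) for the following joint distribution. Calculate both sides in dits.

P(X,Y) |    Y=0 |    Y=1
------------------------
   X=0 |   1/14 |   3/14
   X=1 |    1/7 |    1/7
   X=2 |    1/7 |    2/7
H(X,Y) = 0.7429, H(X) = 0.4686, H(Y|X) = 0.2743 (all in dits)

Chain rule: H(X,Y) = H(X) + H(Y|X)

Left side — joint entropy directly:
H(X,Y) = -Σ p(x,y) log p(x,y) = 0.7429 dits

Right side — compute H(Y|X) from the conditional distributions:
P(X) = (2/7, 2/7, 3/7), so H(X) = 0.4686 dits
H(Y|X) = Σ_x P(X=x) · H(Y|X=x):
  P(Y|X=0) = (1/4, 3/4), H(Y|X=0) = 0.2442, weight P(X=0) = 2/7
  P(Y|X=1) = (1/2, 1/2), H(Y|X=1) = 0.3010, weight P(X=1) = 2/7
  P(Y|X=2) = (1/3, 2/3), H(Y|X=2) = 0.2764, weight P(X=2) = 3/7
H(Y|X) = 0.2743 dits

H(X) + H(Y|X) = 0.4686 + 0.2743 = 0.7429 dits

Both sides equal 0.7429 dits. ✓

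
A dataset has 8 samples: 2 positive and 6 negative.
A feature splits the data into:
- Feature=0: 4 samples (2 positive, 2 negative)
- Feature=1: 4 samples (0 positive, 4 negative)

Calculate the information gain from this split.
0.3113 bits

Information Gain = H(Y) - H(Y|Feature)

Before split:
P(positive) = 2/8 = 0.2500
H(Y) = 0.8113 bits

After split:
Feature=0: H = 1.0000 bits (weight = 4/8)
Feature=1: H = 0.0000 bits (weight = 4/8)
H(Y|Feature) = (4/8)×1.0000 + (4/8)×0.0000 = 0.5000 bits

Information Gain = 0.8113 - 0.5000 = 0.3113 bits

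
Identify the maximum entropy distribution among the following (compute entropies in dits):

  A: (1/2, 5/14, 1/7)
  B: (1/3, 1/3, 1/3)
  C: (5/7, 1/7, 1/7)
B

For a discrete distribution over n outcomes, entropy is maximized by the uniform distribution.

Computing entropies:
H(A) = 0.4309 dits
H(B) = 0.4771 dits
H(C) = 0.3458 dits

The uniform distribution (where all probabilities equal 1/3) achieves the maximum entropy of log_10(3) = 0.4771 dits.

Distribution B has the highest entropy.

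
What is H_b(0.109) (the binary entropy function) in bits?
0.4969 bits

The binary entropy function is:
H(p) = -p log(p) - (1-p) log(1-p)

H(0.109) = -0.109 × log_2(0.109) - 0.891 × log_2(0.891)
H(0.109) = 0.4969 bits

Note: Binary entropy is maximized at p=0.5 (H=1 bit) and minimized at p=0 or p=1 (H=0).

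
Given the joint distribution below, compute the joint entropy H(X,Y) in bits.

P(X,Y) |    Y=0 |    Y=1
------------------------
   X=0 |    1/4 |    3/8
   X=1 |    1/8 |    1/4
1.9056 bits

Joint entropy is H(X,Y) = -Σ_{x,y} p(x,y) log p(x,y).

Summing over all non-zero entries:
H(X,Y) = -[1/4·log_2(1/4) + 3/8·log_2(3/8) + 1/8·log_2(1/8) + 1/4·log_2(1/4)]
H(X,Y) = 1.9056 bits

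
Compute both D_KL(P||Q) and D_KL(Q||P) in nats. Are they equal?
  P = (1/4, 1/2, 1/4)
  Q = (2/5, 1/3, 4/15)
D_KL(P||Q) = 0.0691, D_KL(Q||P) = 0.0701

KL divergence is not symmetric: D_KL(P||Q) ≠ D_KL(Q||P) in general.

D_KL(P||Q) = 0.0691 nats
D_KL(Q||P) = 0.0701 nats

No, they are not equal!

This asymmetry is why KL divergence is not a true distance metric.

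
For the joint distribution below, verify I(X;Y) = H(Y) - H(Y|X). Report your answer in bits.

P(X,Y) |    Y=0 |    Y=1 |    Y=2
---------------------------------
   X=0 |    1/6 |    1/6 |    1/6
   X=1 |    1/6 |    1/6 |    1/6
I(X;Y) = 0.0000 bits

Mutual information has multiple equivalent forms:
- I(X;Y) = H(X) - H(X|Y)
- I(X;Y) = H(Y) - H(Y|X)
- I(X;Y) = H(X) + H(Y) - H(X,Y)

Computing all quantities:
H(X) = 1.0000, H(Y) = 1.5850, H(X,Y) = 2.5850
H(X|Y) = 1.0000, H(Y|X) = 1.5850

Verification:
H(X) - H(X|Y) = 1.0000 - 1.0000 = 0.0000
H(Y) - H(Y|X) = 1.5850 - 1.5850 = 0.0000
H(X) + H(Y) - H(X,Y) = 1.0000 + 1.5850 - 2.5850 = 0.0000

All forms give I(X;Y) = 0.0000 bits. ✓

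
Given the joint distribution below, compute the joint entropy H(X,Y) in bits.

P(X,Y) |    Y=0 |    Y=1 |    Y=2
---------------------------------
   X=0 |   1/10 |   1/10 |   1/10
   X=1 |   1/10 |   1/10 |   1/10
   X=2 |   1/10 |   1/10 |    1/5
3.1219 bits

Joint entropy is H(X,Y) = -Σ_{x,y} p(x,y) log p(x,y).

Summing over all non-zero entries:
H(X,Y) = -[1/10·log_2(1/10) + 1/10·log_2(1/10) + 1/10·log_2(1/10) + 1/10·log_2(1/10) + 1/10·log_2(1/10) + 1/10·log_2(1/10) + 1/10·log_2(1/10) + 1/10·log_2(1/10) + 1/5·log_2(1/5)]
H(X,Y) = 3.1219 bits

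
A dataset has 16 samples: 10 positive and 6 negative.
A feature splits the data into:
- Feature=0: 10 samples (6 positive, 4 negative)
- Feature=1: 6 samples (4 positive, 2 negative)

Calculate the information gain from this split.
0.0032 bits

Information Gain = H(Y) - H(Y|Feature)

Before split:
P(positive) = 10/16 = 0.6250
H(Y) = 0.9544 bits

After split:
Feature=0: H = 0.9710 bits (weight = 10/16)
Feature=1: H = 0.9183 bits (weight = 6/16)
H(Y|Feature) = (10/16)×0.9710 + (6/16)×0.9183 = 0.9512 bits

Information Gain = 0.9544 - 0.9512 = 0.0032 bits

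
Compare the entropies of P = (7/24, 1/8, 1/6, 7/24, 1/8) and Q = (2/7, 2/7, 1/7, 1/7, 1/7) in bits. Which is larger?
Q

Computing entropies in bits:
H(P) = 2.2178
H(Q) = 2.2359

Distribution Q has higher entropy.

Intuition: The distribution closer to uniform (more spread out) has higher entropy.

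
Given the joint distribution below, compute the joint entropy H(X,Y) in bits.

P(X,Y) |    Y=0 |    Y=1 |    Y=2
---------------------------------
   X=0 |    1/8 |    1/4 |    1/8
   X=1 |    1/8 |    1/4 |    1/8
2.5000 bits

Joint entropy is H(X,Y) = -Σ_{x,y} p(x,y) log p(x,y).

Summing over all non-zero entries:
H(X,Y) = -[1/8·log_2(1/8) + 1/4·log_2(1/4) + 1/8·log_2(1/8) + 1/8·log_2(1/8) + 1/4·log_2(1/4) + 1/8·log_2(1/8)]
H(X,Y) = 2.5000 bits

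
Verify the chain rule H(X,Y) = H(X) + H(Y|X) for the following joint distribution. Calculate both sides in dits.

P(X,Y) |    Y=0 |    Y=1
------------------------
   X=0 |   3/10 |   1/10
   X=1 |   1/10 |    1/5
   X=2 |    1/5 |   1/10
H(X,Y) = 0.7365, H(X) = 0.4729, H(Y|X) = 0.2635 (all in dits)

Chain rule: H(X,Y) = H(X) + H(Y|X)

Left side — joint entropy directly:
H(X,Y) = -Σ p(x,y) log p(x,y) = 0.7365 dits

Right side — compute H(Y|X) from the conditional distributions:
P(X) = (2/5, 3/10, 3/10), so H(X) = 0.4729 dits
H(Y|X) = Σ_x P(X=x) · H(Y|X=x):
  P(Y|X=0) = (3/4, 1/4), H(Y|X=0) = 0.2442, weight P(X=0) = 2/5
  P(Y|X=1) = (1/3, 2/3), H(Y|X=1) = 0.2764, weight P(X=1) = 3/10
  P(Y|X=2) = (2/3, 1/3), H(Y|X=2) = 0.2764, weight P(X=2) = 3/10
H(Y|X) = 0.2635 dits

H(X) + H(Y|X) = 0.4729 + 0.2635 = 0.7365 dits

Both sides equal 0.7365 dits. ✓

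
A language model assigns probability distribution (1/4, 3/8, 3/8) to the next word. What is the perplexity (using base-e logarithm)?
2.9512

Perplexity is e^H (or exp(H) for natural log).

First, H = -Σ p log p = 1.0822 nats
Perplexity = e^1.0822 = 2.9512

Interpretation: The model's uncertainty is equivalent to choosing uniformly among 3.0 options.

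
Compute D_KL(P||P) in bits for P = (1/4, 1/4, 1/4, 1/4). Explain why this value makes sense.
0.0000 bits

KL divergence satisfies the Gibbs inequality: D_KL(P||Q) ≥ 0 for all distributions P, Q.

D_KL(P||Q) = Σ p(x) log(p(x)/q(x))
Each term is p(x) × log_2(p(x)/p(x)) = p(x) × log_2(1) = 0, so the sum is 0.
D_KL(P||Q) = 0.0000 bits

When P = Q, the KL divergence is exactly 0, as there is no 'divergence' between identical distributions.

This non-negativity is a fundamental property: relative entropy cannot be negative because it measures how different Q is from P.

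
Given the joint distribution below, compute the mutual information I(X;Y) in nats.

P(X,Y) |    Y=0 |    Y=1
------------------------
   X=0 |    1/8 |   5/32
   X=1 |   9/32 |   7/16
0.0012 nats

Mutual information: I(X;Y) = H(X) + H(Y) - H(X,Y)

Marginals:
P(X) = (9/32, 23/32), H(X) = 0.5941 nats
P(Y) = (13/32, 19/32), H(Y) = 0.6755 nats

Joint entropy: H(X,Y) = 1.2684 nats

I(X;Y) = 0.5941 + 0.6755 - 1.2684 = 0.0012 nats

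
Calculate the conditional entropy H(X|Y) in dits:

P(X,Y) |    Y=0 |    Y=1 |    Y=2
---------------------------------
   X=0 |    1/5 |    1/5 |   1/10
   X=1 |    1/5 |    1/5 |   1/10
0.3010 dits

Using the chain rule: H(X|Y) = H(X,Y) - H(Y)

First, compute H(X,Y) = 0.7592 dits

Marginal P(Y) = (2/5, 2/5, 1/5)
H(Y) = 0.4581 dits

H(X|Y) = H(X,Y) - H(Y) = 0.7592 - 0.4581 = 0.3010 dits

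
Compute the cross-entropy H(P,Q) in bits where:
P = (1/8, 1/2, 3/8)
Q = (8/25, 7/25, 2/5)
1.6195 bits

Cross-entropy: H(P,Q) = -Σ p(x) log q(x)

Alternatively: H(P,Q) = H(P) + D_KL(P||Q)
H(P) = 1.4056 bits
D_KL(P||Q) = 0.2138 bits

H(P,Q) = 1.4056 + 0.2138 = 1.6195 bits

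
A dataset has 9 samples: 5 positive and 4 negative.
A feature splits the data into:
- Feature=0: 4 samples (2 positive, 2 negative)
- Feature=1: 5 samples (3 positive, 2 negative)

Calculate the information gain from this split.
0.0072 bits

Information Gain = H(Y) - H(Y|Feature)

Before split:
P(positive) = 5/9 = 0.5556
H(Y) = 0.9911 bits

After split:
Feature=0: H = 1.0000 bits (weight = 4/9)
Feature=1: H = 0.9710 bits (weight = 5/9)
H(Y|Feature) = (4/9)×1.0000 + (5/9)×0.9710 = 0.9839 bits

Information Gain = 0.9911 - 0.9839 = 0.0072 bits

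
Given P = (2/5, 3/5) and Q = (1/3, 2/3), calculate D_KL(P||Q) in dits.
0.0042 dits

KL divergence: D_KL(P||Q) = Σ p(x) log(p(x)/q(x))

Computing term by term:
  x=0: 2/5 × log_10[(2/5)/(1/3)] = 2/5 × 0.0792 = 0.0317
  x=1: 3/5 × log_10[(3/5)/(2/3)] = 3/5 × -0.0458 = -0.0275

D_KL(P||Q) = 0.0042 dits

Note: KL divergence is always non-negative and equals 0 iff P = Q.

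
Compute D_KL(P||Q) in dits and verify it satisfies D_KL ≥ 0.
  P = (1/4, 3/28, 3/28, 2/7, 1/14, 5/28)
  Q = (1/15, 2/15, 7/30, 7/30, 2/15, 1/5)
0.0941 dits

KL divergence satisfies the Gibbs inequality: D_KL(P||Q) ≥ 0 for all distributions P, Q.

D_KL(P||Q) = Σ p(x) log(p(x)/q(x))
Term by term:
  x=0: 1/4 × log_10[(1/4)/(1/15)] = 0.1435
  x=1: 3/28 × log_10[(3/28)/(2/15)] = -0.0102
  x=2: 3/28 × log_10[(3/28)/(7/30)] = -0.0362
  x=3: 2/7 × log_10[(2/7)/(7/30)] = 0.0251
  x=4: 1/14 × log_10[(1/14)/(2/15)] = -0.0194
  x=5: 5/28 × log_10[(5/28)/(1/5)] = -0.0088
D_KL(P||Q) = 0.0941 dits

D_KL(P||Q) = 0.0941 ≥ 0 ✓

This non-negativity is a fundamental property: relative entropy cannot be negative because it measures how different Q is from P.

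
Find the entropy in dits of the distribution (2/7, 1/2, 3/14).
0.4493 dits

Shannon entropy is H(X) = -Σ p(x) log p(x).

For P = (2/7, 1/2, 3/14):
H = -2/7 × log_10(2/7) -1/2 × log_10(1/2) -3/14 × log_10(3/14)
H = 0.4493 dits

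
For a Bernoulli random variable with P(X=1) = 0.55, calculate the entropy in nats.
0.6881 nats

The binary entropy function is:
H(p) = -p log(p) - (1-p) log(1-p)

H(0.55) = -0.55 × log_e(0.55) - 0.45 × log_e(0.45)
H(0.55) = 0.6881 nats

Note: Binary entropy is maximized at p=0.5 (H=1 bit) and minimized at p=0 or p=1 (H=0).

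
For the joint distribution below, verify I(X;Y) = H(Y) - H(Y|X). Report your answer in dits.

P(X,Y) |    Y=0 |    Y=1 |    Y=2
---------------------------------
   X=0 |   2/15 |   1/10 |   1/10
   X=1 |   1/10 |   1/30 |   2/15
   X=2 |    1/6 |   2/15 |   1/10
I(X;Y) = 0.0136 dits

Mutual information has multiple equivalent forms:
- I(X;Y) = H(X) - H(X|Y)
- I(X;Y) = H(Y) - H(Y|X)
- I(X;Y) = H(X) + H(Y) - H(X,Y)

Computing all quantities:
H(X) = 0.4713, H(Y) = 0.4713, H(X,Y) = 0.9290
H(X|Y) = 0.4577, H(Y|X) = 0.4577

Verification:
H(X) - H(X|Y) = 0.4713 - 0.4577 = 0.0136
H(Y) - H(Y|X) = 0.4713 - 0.4577 = 0.0136
H(X) + H(Y) - H(X,Y) = 0.4713 + 0.4713 - 0.9290 = 0.0136

All forms give I(X;Y) = 0.0136 dits. ✓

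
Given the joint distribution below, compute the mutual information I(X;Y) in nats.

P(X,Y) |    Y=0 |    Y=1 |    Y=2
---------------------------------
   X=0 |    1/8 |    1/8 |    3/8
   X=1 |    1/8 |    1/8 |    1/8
0.0338 nats

Mutual information: I(X;Y) = H(X) + H(Y) - H(X,Y)

Marginals:
P(X) = (5/8, 3/8), H(X) = 0.6616 nats
P(Y) = (1/4, 1/4, 1/2), H(Y) = 1.0397 nats

Joint entropy: H(X,Y) = 1.6675 nats

I(X;Y) = 0.6616 + 1.0397 - 1.6675 = 0.0338 nats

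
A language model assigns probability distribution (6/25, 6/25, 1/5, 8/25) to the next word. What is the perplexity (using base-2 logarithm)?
3.9413

Perplexity is 2^H (or exp(H) for natural log).

First, H = -Σ p log p = 1.9787 bits
Perplexity = 2^1.9787 = 3.9413

Interpretation: The model's uncertainty is equivalent to choosing uniformly among 3.9 options.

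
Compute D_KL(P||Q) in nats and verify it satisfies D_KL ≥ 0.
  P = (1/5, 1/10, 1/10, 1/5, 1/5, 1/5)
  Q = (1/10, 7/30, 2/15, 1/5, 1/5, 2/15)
0.1062 nats

KL divergence satisfies the Gibbs inequality: D_KL(P||Q) ≥ 0 for all distributions P, Q.

D_KL(P||Q) = Σ p(x) log(p(x)/q(x))
Term by term:
  x=0: 1/5 × log_e[(1/5)/(1/10)] = 0.1386
  x=1: 1/10 × log_e[(1/10)/(7/30)] = -0.0847
  x=2: 1/10 × log_e[(1/10)/(2/15)] = -0.0288
  x=3: 1/5 × log_e[(1/5)/(1/5)] = 0.0000
  x=4: 1/5 × log_e[(1/5)/(1/5)] = 0.0000
  x=5: 1/5 × log_e[(1/5)/(2/15)] = 0.0811
D_KL(P||Q) = 0.1062 nats

D_KL(P||Q) = 0.1062 ≥ 0 ✓

This non-negativity is a fundamental property: relative entropy cannot be negative because it measures how different Q is from P.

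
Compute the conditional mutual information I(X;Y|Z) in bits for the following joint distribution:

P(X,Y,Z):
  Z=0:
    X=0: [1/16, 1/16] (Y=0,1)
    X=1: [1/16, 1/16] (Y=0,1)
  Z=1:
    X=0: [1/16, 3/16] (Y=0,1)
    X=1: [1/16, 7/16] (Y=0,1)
0.0129 bits

Conditional mutual information: I(X;Y|Z) = H(X|Z) + H(Y|Z) - H(X,Y|Z)

H(Z) = 0.8113
H(X,Z) = 1.7500 → H(X|Z) = 0.9387
H(Y,Z) = 1.5488 → H(Y|Z) = 0.7375
H(X,Y,Z) = 2.4746 → H(X,Y|Z) = 1.6633

I(X;Y|Z) = 0.9387 + 0.7375 - 1.6633 = 0.0129 bits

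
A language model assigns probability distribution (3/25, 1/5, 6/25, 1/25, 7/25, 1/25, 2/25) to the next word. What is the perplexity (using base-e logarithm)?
5.6679

Perplexity is e^H (or exp(H) for natural log).

First, H = -Σ p log p = 1.7348 nats
Perplexity = e^1.7348 = 5.6679

Interpretation: The model's uncertainty is equivalent to choosing uniformly among 5.7 options.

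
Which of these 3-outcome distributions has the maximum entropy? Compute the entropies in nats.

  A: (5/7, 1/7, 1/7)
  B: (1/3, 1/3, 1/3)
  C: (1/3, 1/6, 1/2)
B

For a discrete distribution over n outcomes, entropy is maximized by the uniform distribution.

Computing entropies:
H(A) = 0.7963 nats
H(B) = 1.0986 nats
H(C) = 1.0114 nats

The uniform distribution (where all probabilities equal 1/3) achieves the maximum entropy of log_e(3) = 1.0986 nats.

Distribution B has the highest entropy.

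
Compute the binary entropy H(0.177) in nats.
0.4668 nats

The binary entropy function is:
H(p) = -p log(p) - (1-p) log(1-p)

H(0.177) = -0.177 × log_e(0.177) - 0.823 × log_e(0.823)
H(0.177) = 0.4668 nats

Note: Binary entropy is maximized at p=0.5 (H=1 bit) and minimized at p=0 or p=1 (H=0).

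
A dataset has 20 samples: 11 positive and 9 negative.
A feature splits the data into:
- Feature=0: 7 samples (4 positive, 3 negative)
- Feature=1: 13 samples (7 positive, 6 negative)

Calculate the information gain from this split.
0.0007 bits

Information Gain = H(Y) - H(Y|Feature)

Before split:
P(positive) = 11/20 = 0.5500
H(Y) = 0.9928 bits

After split:
Feature=0: H = 0.9852 bits (weight = 7/20)
Feature=1: H = 0.9957 bits (weight = 13/20)
H(Y|Feature) = (7/20)×0.9852 + (13/20)×0.9957 = 0.9921 bits

Information Gain = 0.9928 - 0.9921 = 0.0007 bits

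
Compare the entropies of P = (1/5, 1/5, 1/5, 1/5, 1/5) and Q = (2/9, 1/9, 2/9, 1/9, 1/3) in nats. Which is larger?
P

Computing entropies in nats:
H(P) = 1.6094
H(Q) = 1.5230

Distribution P has higher entropy.

Intuition: The distribution closer to uniform (more spread out) has higher entropy.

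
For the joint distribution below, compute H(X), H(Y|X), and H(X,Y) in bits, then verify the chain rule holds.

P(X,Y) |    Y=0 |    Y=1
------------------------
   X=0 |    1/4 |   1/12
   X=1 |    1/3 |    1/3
H(X,Y) = 1.8554, H(X) = 0.9183, H(Y|X) = 0.9371 (all in bits)

Chain rule: H(X,Y) = H(X) + H(Y|X)

Left side — joint entropy directly:
H(X,Y) = -Σ p(x,y) log p(x,y) = 1.8554 bits

Right side — compute H(Y|X) from the conditional distributions:
P(X) = (1/3, 2/3), so H(X) = 0.9183 bits
H(Y|X) = Σ_x P(X=x) · H(Y|X=x):
  P(Y|X=0) = (3/4, 1/4), H(Y|X=0) = 0.8113, weight P(X=0) = 1/3
  P(Y|X=1) = (1/2, 1/2), H(Y|X=1) = 1.0000, weight P(X=1) = 2/3
H(Y|X) = 0.9371 bits

H(X) + H(Y|X) = 0.9183 + 0.9371 = 1.8554 bits

Both sides equal 1.8554 bits. ✓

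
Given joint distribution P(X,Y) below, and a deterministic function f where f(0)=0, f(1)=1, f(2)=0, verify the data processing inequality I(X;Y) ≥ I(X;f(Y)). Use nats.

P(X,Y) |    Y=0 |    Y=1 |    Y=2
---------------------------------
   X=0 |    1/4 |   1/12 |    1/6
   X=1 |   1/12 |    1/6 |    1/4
I(X;Y) = 0.0662, I(X;f(Y)) = 0.0188, inequality holds: 0.0662 ≥ 0.0188

Data Processing Inequality: For any Markov chain X → Y → Z, we have I(X;Y) ≥ I(X;Z).

Here Z = f(Y) is a deterministic function of Y, forming X → Y → Z.

Original I(X;Y) = 0.0662 nats

After applying f:
P(X,Z) where Z=f(Y):
- P(X,Z=0) = P(X,Y=0) + P(X,Y=2)
- P(X,Z=1) = P(X,Y=1)

I(X;Z) = I(X;f(Y)) = 0.0188 nats

Verification: 0.0662 ≥ 0.0188 ✓

Information cannot be created by processing; the function f can only lose information about X.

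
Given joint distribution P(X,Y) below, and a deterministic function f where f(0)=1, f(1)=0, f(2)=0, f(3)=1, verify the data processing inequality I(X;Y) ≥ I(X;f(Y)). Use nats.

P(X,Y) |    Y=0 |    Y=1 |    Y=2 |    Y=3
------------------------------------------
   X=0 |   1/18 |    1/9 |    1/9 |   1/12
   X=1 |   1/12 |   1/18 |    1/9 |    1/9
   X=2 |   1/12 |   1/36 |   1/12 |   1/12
I(X;Y) = 0.0296, I(X;f(Y)) = 0.0164, inequality holds: 0.0296 ≥ 0.0164

Data Processing Inequality: For any Markov chain X → Y → Z, we have I(X;Y) ≥ I(X;Z).

Here Z = f(Y) is a deterministic function of Y, forming X → Y → Z.

Original I(X;Y) = 0.0296 nats

After applying f:
P(X,Z) where Z=f(Y):
- P(X,Z=0) = P(X,Y=1) + P(X,Y=2)
- P(X,Z=1) = P(X,Y=0) + P(X,Y=3)

I(X;Z) = I(X;f(Y)) = 0.0164 nats

Verification: 0.0296 ≥ 0.0164 ✓

Information cannot be created by processing; the function f can only lose information about X.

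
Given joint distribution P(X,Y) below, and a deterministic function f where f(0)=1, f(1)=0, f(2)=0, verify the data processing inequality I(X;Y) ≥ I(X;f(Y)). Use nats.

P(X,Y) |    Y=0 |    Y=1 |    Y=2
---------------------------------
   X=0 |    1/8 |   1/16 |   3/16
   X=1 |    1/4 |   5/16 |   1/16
I(X;Y) = 0.1133, I(X;f(Y)) = 0.0022, inequality holds: 0.1133 ≥ 0.0022

Data Processing Inequality: For any Markov chain X → Y → Z, we have I(X;Y) ≥ I(X;Z).

Here Z = f(Y) is a deterministic function of Y, forming X → Y → Z.

Original I(X;Y) = 0.1133 nats

After applying f:
P(X,Z) where Z=f(Y):
- P(X,Z=0) = P(X,Y=1) + P(X,Y=2)
- P(X,Z=1) = P(X,Y=0)

I(X;Z) = I(X;f(Y)) = 0.0022 nats

Verification: 0.1133 ≥ 0.0022 ✓

Information cannot be created by processing; the function f can only lose information about X.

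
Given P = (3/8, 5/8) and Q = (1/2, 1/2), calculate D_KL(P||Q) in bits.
0.0456 bits

KL divergence: D_KL(P||Q) = Σ p(x) log(p(x)/q(x))

Computing term by term:
  x=0: 3/8 × log_2[(3/8)/(1/2)] = 3/8 × -0.4150 = -0.1556
  x=1: 5/8 × log_2[(5/8)/(1/2)] = 5/8 × 0.3219 = 0.2012

D_KL(P||Q) = 0.0456 bits

Note: KL divergence is always non-negative and equals 0 iff P = Q.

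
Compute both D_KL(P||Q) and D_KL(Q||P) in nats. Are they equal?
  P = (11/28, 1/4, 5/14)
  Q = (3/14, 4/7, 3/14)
D_KL(P||Q) = 0.2139, D_KL(Q||P) = 0.2330

KL divergence is not symmetric: D_KL(P||Q) ≠ D_KL(Q||P) in general.

D_KL(P||Q) = 0.2139 nats
D_KL(Q||P) = 0.2330 nats

No, they are not equal!

This asymmetry is why KL divergence is not a true distance metric.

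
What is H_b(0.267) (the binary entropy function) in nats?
0.5803 nats

The binary entropy function is:
H(p) = -p log(p) - (1-p) log(1-p)

H(0.267) = -0.267 × log_e(0.267) - 0.733 × log_e(0.733)
H(0.267) = 0.5803 nats

Note: Binary entropy is maximized at p=0.5 (H=1 bit) and minimized at p=0 or p=1 (H=0).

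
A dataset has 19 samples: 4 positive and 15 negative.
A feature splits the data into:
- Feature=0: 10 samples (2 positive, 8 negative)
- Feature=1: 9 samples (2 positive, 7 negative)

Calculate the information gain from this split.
0.0005 bits

Information Gain = H(Y) - H(Y|Feature)

Before split:
P(positive) = 4/19 = 0.2105
H(Y) = 0.7425 bits

After split:
Feature=0: H = 0.7219 bits (weight = 10/19)
Feature=1: H = 0.7642 bits (weight = 9/19)
H(Y|Feature) = (10/19)×0.7219 + (9/19)×0.7642 = 0.7420 bits

Information Gain = 0.7425 - 0.7420 = 0.0005 bits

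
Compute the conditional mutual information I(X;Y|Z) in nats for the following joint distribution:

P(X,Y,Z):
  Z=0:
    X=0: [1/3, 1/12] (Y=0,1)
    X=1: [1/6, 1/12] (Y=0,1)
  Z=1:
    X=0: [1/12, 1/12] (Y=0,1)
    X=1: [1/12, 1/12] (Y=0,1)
0.0073 nats

Conditional mutual information: I(X;Y|Z) = H(X|Z) + H(Y|Z) - H(X,Y|Z)

H(Z) = 0.6365
H(X,Z) = 1.3086 → H(X|Z) = 0.6721
H(Y,Z) = 1.2425 → H(Y|Z) = 0.6059
H(X,Y,Z) = 1.9073 → H(X,Y|Z) = 1.2708

I(X;Y|Z) = 0.6721 + 0.6059 - 1.2708 = 0.0073 nats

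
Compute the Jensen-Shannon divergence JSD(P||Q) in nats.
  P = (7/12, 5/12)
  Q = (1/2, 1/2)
0.0035 nats

Jensen-Shannon divergence is:
JSD(P||Q) = 0.5 × D_KL(P||M) + 0.5 × D_KL(Q||M)
where M = 0.5 × (P + Q) is the mixture distribution.

M = 0.5 × (7/12, 5/12) + 0.5 × (1/2, 1/2) = (13/24, 11/24)

D_KL(P||M) = 0.0035 nats
D_KL(Q||M) = 0.0035 nats

JSD(P||Q) = 0.5 × 0.0035 + 0.5 × 0.0035 = 0.0035 nats

Unlike KL divergence, JSD is symmetric and bounded: 0 ≤ JSD ≤ log(2).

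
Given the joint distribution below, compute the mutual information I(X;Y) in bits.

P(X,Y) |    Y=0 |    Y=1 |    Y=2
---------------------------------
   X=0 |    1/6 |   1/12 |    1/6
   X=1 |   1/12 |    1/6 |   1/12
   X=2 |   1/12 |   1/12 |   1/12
0.0546 bits

Mutual information: I(X;Y) = H(X) + H(Y) - H(X,Y)

Marginals:
P(X) = (5/12, 1/3, 1/4), H(X) = 1.5546 bits
P(Y) = (1/3, 1/3, 1/3), H(Y) = 1.5850 bits

Joint entropy: H(X,Y) = 3.0850 bits

I(X;Y) = 1.5546 + 1.5850 - 3.0850 = 0.0546 bits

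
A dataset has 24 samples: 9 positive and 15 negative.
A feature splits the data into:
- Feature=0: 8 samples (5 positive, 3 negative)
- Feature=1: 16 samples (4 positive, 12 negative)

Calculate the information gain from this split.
0.0954 bits

Information Gain = H(Y) - H(Y|Feature)

Before split:
P(positive) = 9/24 = 0.3750
H(Y) = 0.9544 bits

After split:
Feature=0: H = 0.9544 bits (weight = 8/24)
Feature=1: H = 0.8113 bits (weight = 16/24)
H(Y|Feature) = (8/24)×0.9544 + (16/24)×0.8113 = 0.8590 bits

Information Gain = 0.9544 - 0.8590 = 0.0954 bits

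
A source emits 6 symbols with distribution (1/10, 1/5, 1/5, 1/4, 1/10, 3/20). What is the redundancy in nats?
0.0563 nats

Redundancy measures how far a source is from maximum entropy:
R = H_max - H(X)

Maximum entropy for 6 symbols: H_max = log_e(6) = 1.7918 nats
Actual entropy: H(X) = 1.7354 nats
Redundancy: R = 1.7918 - 1.7354 = 0.0563 nats

This redundancy represents potential for compression: the source could be compressed by 0.0563 nats per symbol.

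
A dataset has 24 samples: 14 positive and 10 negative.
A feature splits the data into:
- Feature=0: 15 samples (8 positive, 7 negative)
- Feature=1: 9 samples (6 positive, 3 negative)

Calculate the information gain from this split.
0.0125 bits

Information Gain = H(Y) - H(Y|Feature)

Before split:
P(positive) = 14/24 = 0.5833
H(Y) = 0.9799 bits

After split:
Feature=0: H = 0.9968 bits (weight = 15/24)
Feature=1: H = 0.9183 bits (weight = 9/24)
H(Y|Feature) = (15/24)×0.9968 + (9/24)×0.9183 = 0.9674 bits

Information Gain = 0.9799 - 0.9674 = 0.0125 bits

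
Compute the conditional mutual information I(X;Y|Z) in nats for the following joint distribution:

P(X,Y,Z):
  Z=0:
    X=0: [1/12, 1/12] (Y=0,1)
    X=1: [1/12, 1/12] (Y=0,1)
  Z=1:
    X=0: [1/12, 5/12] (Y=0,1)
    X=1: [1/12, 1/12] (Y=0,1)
0.0341 nats

Conditional mutual information: I(X;Y|Z) = H(X|Z) + H(Y|Z) - H(X,Y|Z)

H(Z) = 0.6365
H(X,Z) = 1.2425 → H(X|Z) = 0.6059
H(Y,Z) = 1.2425 → H(Y|Z) = 0.6059
H(X,Y,Z) = 1.8143 → H(X,Y|Z) = 1.1778

I(X;Y|Z) = 0.6059 + 0.6059 - 1.1778 = 0.0341 nats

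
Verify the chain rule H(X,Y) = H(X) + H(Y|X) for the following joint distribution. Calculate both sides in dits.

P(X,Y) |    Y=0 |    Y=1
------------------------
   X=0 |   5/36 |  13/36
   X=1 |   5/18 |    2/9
H(X,Y) = 0.5785, H(X) = 0.3010, H(Y|X) = 0.2775 (all in dits)

Chain rule: H(X,Y) = H(X) + H(Y|X)

Left side — joint entropy directly:
H(X,Y) = -Σ p(x,y) log p(x,y) = 0.5785 dits

Right side — compute H(Y|X) from the conditional distributions:
P(X) = (1/2, 1/2), so H(X) = 0.3010 dits
H(Y|X) = Σ_x P(X=x) · H(Y|X=x):
  P(Y|X=0) = (5/18, 13/18), H(Y|X=0) = 0.2566, weight P(X=0) = 1/2
  P(Y|X=1) = (5/9, 4/9), H(Y|X=1) = 0.2983, weight P(X=1) = 1/2
H(Y|X) = 0.2775 dits

H(X) + H(Y|X) = 0.3010 + 0.2775 = 0.5785 dits

Both sides equal 0.5785 dits. ✓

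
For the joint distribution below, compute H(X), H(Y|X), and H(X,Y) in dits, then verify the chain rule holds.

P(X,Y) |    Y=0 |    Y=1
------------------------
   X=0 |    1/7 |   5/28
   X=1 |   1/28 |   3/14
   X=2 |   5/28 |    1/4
H(X,Y) = 0.7335, H(X) = 0.4667, H(Y|X) = 0.2668 (all in dits)

Chain rule: H(X,Y) = H(X) + H(Y|X)

Left side — joint entropy directly:
H(X,Y) = -Σ p(x,y) log p(x,y) = 0.7335 dits

Right side — compute H(Y|X) from the conditional distributions:
P(X) = (9/28, 1/4, 3/7), so H(X) = 0.4667 dits
H(Y|X) = Σ_x P(X=x) · H(Y|X=x):
  P(Y|X=0) = (4/9, 5/9), H(Y|X=0) = 0.2983, weight P(X=0) = 9/28
  P(Y|X=1) = (1/7, 6/7), H(Y|X=1) = 0.1781, weight P(X=1) = 1/4
  P(Y|X=2) = (5/12, 7/12), H(Y|X=2) = 0.2950, weight P(X=2) = 3/7
H(Y|X) = 0.2668 dits

H(X) + H(Y|X) = 0.4667 + 0.2668 = 0.7335 dits

Both sides equal 0.7335 dits. ✓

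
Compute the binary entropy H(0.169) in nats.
0.4543 nats

The binary entropy function is:
H(p) = -p log(p) - (1-p) log(1-p)

H(0.169) = -0.169 × log_e(0.169) - 0.831 × log_e(0.831)
H(0.169) = 0.4543 nats

Note: Binary entropy is maximized at p=0.5 (H=1 bit) and minimized at p=0 or p=1 (H=0).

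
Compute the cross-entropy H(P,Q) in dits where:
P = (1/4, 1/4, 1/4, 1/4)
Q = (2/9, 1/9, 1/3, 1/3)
0.6404 dits

Cross-entropy: H(P,Q) = -Σ p(x) log q(x)

Alternatively: H(P,Q) = H(P) + D_KL(P||Q)
H(P) = 0.6021 dits
D_KL(P||Q) = 0.0384 dits

H(P,Q) = 0.6021 + 0.0384 = 0.6404 dits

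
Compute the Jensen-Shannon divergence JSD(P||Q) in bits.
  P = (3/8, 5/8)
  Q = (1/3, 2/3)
0.0014 bits

Jensen-Shannon divergence is:
JSD(P||Q) = 0.5 × D_KL(P||M) + 0.5 × D_KL(Q||M)
where M = 0.5 × (P + Q) is the mixture distribution.

M = 0.5 × (3/8, 5/8) + 0.5 × (1/3, 2/3) = (0.354167, 0.645833)

D_KL(P||M) = 0.0014 bits
D_KL(Q||M) = 0.0014 bits

JSD(P||Q) = 0.5 × 0.0014 + 0.5 × 0.0014 = 0.0014 bits

Unlike KL divergence, JSD is symmetric and bounded: 0 ≤ JSD ≤ log(2).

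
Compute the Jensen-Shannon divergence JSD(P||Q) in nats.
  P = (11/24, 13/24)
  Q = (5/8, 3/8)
0.0141 nats

Jensen-Shannon divergence is:
JSD(P||Q) = 0.5 × D_KL(P||M) + 0.5 × D_KL(Q||M)
where M = 0.5 × (P + Q) is the mixture distribution.

M = 0.5 × (11/24, 13/24) + 0.5 × (5/8, 3/8) = (13/24, 11/24)

D_KL(P||M) = 0.0139 nats
D_KL(Q||M) = 0.0142 nats

JSD(P||Q) = 0.5 × 0.0139 + 0.5 × 0.0142 = 0.0141 nats

Unlike KL divergence, JSD is symmetric and bounded: 0 ≤ JSD ≤ log(2).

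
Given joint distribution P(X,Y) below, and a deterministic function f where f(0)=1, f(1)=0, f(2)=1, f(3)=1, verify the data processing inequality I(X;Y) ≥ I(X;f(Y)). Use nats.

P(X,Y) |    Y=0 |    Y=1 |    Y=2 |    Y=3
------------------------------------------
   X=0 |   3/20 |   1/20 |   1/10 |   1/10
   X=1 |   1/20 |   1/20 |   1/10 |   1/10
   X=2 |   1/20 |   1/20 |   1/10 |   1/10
I(X;Y) = 0.0274, I(X;f(Y)) = 0.0017, inequality holds: 0.0274 ≥ 0.0017

Data Processing Inequality: For any Markov chain X → Y → Z, we have I(X;Y) ≥ I(X;Z).

Here Z = f(Y) is a deterministic function of Y, forming X → Y → Z.

Original I(X;Y) = 0.0274 nats

After applying f:
P(X,Z) where Z=f(Y):
- P(X,Z=0) = P(X,Y=1)
- P(X,Z=1) = P(X,Y=0) + P(X,Y=2) + P(X,Y=3)

I(X;Z) = I(X;f(Y)) = 0.0017 nats

Verification: 0.0274 ≥ 0.0017 ✓

Information cannot be created by processing; the function f can only lose information about X.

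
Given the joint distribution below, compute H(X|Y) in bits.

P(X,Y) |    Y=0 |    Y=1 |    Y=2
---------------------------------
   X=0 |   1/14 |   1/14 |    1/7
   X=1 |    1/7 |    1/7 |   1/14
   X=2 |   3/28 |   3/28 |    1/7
1.5274 bits

Using the chain rule: H(X|Y) = H(X,Y) - H(Y)

First, compute H(X,Y) = 3.1106 bits

Marginal P(Y) = (9/28, 9/28, 5/14)
H(Y) = 1.5831 bits

H(X|Y) = H(X,Y) - H(Y) = 3.1106 - 1.5831 = 1.5274 bits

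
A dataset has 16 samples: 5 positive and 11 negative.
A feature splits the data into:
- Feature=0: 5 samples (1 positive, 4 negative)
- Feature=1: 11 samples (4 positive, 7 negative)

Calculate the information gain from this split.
0.0203 bits

Information Gain = H(Y) - H(Y|Feature)

Before split:
P(positive) = 5/16 = 0.3125
H(Y) = 0.8960 bits

After split:
Feature=0: H = 0.7219 bits (weight = 5/16)
Feature=1: H = 0.9457 bits (weight = 11/16)
H(Y|Feature) = (5/16)×0.7219 + (11/16)×0.9457 = 0.8757 bits

Information Gain = 0.8960 - 0.8757 = 0.0203 bits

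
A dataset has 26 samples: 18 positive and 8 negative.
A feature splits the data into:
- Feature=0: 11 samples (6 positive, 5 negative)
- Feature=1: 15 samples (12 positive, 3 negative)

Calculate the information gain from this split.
0.0534 bits

Information Gain = H(Y) - H(Y|Feature)

Before split:
P(positive) = 18/26 = 0.6923
H(Y) = 0.8905 bits

After split:
Feature=0: H = 0.9940 bits (weight = 11/26)
Feature=1: H = 0.7219 bits (weight = 15/26)
H(Y|Feature) = (11/26)×0.9940 + (15/26)×0.7219 = 0.8370 bits

Information Gain = 0.8905 - 0.8370 = 0.0534 bits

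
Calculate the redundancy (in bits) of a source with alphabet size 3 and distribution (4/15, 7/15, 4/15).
0.0548 bits

Redundancy measures how far a source is from maximum entropy:
R = H_max - H(X)

Maximum entropy for 3 symbols: H_max = log_2(3) = 1.5850 bits
Actual entropy: H(X) = 1.5301 bits
Redundancy: R = 1.5850 - 1.5301 = 0.0548 bits

This redundancy represents potential for compression: the source could be compressed by 0.0548 bits per symbol.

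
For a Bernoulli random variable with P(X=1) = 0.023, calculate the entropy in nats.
0.1095 nats

The binary entropy function is:
H(p) = -p log(p) - (1-p) log(1-p)

H(0.023) = -0.023 × log_e(0.023) - 0.977 × log_e(0.977)
H(0.023) = 0.1095 nats

Note: Binary entropy is maximized at p=0.5 (H=1 bit) and minimized at p=0 or p=1 (H=0).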